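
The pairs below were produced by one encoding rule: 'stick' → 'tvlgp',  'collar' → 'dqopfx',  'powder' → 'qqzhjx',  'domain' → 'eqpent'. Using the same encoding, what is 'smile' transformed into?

tolpj

The shift increases by 1 at each position, starting from +1: 1, 2, 3, ….
For smile: s+1=t, m+2=o, i+3=l, l+4=p, e+5=j.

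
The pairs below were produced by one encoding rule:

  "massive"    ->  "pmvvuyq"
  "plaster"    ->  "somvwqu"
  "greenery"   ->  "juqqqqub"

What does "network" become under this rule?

qqwzaun

The shift depends on letter class: consonant m→p is +3, but vowel a→m is +12. The rule splits by letter class: vowels +12, consonants +3.
For network: n(cons)+3=q, e(vowel)+12=q, t(cons)+3=w, w(cons)+3=z, o(vowel)+12=a, r(cons)+3=u, k(cons)+3=n.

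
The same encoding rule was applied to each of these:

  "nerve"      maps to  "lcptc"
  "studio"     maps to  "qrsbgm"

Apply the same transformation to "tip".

rgn

This is a Caesar cipher with shift 24.
For tip: t+24=r, i+24=g, p+24=n.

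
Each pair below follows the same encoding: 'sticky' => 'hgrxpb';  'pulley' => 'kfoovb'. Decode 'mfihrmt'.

Each pair mirrors across the alphabet (s↔h, t↔g, i↔r): positions sum to 25. This is the alphabet-reversal cipher (Atbash): a becomes z, b becomes y, etc.
Decoding mfihrmt: m↔n, f↔u, i↔r, h↔s, r↔i, m↔n, t↔g.

nursing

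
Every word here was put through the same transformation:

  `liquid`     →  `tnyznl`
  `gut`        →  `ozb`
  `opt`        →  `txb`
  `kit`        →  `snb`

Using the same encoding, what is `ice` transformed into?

The shift depends on letter class: consonant l→t is +8, but vowel i→n is +5. The rule splits by letter class: vowels +5, consonants +8.
For ice: i(vowel)+5=n, c(cons)+8=k, e(vowel)+5=j.

nkj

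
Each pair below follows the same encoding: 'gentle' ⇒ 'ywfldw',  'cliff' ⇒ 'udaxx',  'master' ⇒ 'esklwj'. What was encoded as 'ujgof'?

Compare letters: g→y is +18, e→w is +18, n→f is +18 — a constant shift. This is a Caesar cipher with shift 18.
Decoding ujgof: u−18=c, j−18=r, g−18=o, o−18=w, f−18=n.

crown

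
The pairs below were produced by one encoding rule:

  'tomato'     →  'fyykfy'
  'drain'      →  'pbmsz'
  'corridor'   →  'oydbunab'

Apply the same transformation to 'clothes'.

ovadtoe

Shifts by position in tomato: pos 0: t→f (+12), pos 1: o→y (+10), pos 2: m→y (+12), pos 3: a→k (+10) — repeating every 2. It's a Vigenère-style cipher with numeric key [12,10]: position i shifts by key[i mod 2].
For clothes: c+12=o, l+10=v, o+12=a, t+10=d, h+12=t, e+10=o, s+12=e.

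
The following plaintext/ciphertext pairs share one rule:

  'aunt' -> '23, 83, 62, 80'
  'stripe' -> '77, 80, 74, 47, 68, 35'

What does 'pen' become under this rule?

68, 35, 62

a(#1)→23 and u(#21)→83: differences scale by 3, so n = 3·pos + 20. With a=1..z=26, the number is 3·pos + 20.
Applying it to pen: p=16→68, e=5→35, n=14→62.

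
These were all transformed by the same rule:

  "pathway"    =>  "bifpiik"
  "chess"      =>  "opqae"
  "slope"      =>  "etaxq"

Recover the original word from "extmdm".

Shifts by position in pathway: pos 0: p→b (+12), pos 1: a→i (+8), pos 2: t→f (+12), pos 3: h→p (+8) — repeating every 2. The shifts repeat in a cycle of length 2: positions 0,1,… shift by +12, +8, then the pattern repeats.
Undoing it on extmdm: e−12=s, x−8=p, t−12=h, m−8=e, d−12=r, m−8=e.

sphere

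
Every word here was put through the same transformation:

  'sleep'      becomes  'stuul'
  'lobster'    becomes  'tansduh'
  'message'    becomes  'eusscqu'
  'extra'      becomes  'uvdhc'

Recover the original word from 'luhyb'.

perch

Each letter's alphabet position (a=0..z=25) is mapped through 11·x+2 mod 26 — an affine cipher.
Undoing it on luhyb: l(11)→19·(11−2)≡15=p; u(20)→19·(20−2)≡4=e; h(7)→19·(7−2)≡17=r; y(24)→19·(24−2)≡2=c; b(1)→19·(1−2)≡7=h (all mod 26).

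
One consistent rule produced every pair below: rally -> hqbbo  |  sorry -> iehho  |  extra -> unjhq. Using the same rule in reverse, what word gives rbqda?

blank

Compare letters: r→h is +16, a→q is +16, l→b is +16 — a constant shift. Every letter moves 16 places later in the alphabet, wrapping around z→a.
Undoing it on rbqda: r−16=b, b−16=l, q−16=a, d−16=n, a−16=k.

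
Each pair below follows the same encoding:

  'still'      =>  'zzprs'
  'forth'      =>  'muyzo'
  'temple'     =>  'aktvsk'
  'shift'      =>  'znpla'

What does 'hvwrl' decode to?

Shifts by position in still: pos 0: s→z (+7), pos 1: t→z (+6), pos 2: i→p (+7), pos 3: l→r (+6) — repeating every 2. It's a Vigenère-style cipher with numeric key [7,6]: position i shifts by key[i mod 2].
Undoing it on hvwrl: h−7=a, v−6=p, w−7=p, r−6=l, l−7=e.

apple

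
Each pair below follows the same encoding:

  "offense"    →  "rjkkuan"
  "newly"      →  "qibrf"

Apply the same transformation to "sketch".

In offense: o→r is +3, f→j is +4, f→k is +5, e→k is +6 — the shift increases by 1 each position. The shift increases by 1 at each position, starting from +3: 3, 4, 5, ….
Applying it to sketch: s+3=v, k+4=o, e+5=j, t+6=z, c+7=j, h+8=p.

vojzjp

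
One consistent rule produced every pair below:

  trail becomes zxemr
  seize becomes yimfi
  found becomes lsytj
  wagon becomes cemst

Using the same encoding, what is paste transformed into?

veyzi

The rule splits by letter class: vowels +4, consonants +6.
On paste: p(cons)+6=v, a(vowel)+4=e, s(cons)+6=y, t(cons)+6=z, e(vowel)+4=i.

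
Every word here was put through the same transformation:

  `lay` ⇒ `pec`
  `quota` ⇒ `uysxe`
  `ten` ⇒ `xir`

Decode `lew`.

Compare letters: l→p is +4, a→e is +4, y→c is +4 — a constant shift. Each letter is shifted forward by 4 in the alphabet (a Caesar shift of +4).
Reversing it on lew: l−4=h, e−4=a, w−4=s.

has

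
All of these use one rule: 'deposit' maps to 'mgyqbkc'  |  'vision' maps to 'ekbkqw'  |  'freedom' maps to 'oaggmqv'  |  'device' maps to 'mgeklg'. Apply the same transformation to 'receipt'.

aglgkyc

The shift depends on letter class: consonant d→m is +9, but vowel e→g is +2. Vowels shift forward by 2 and consonants shift forward by 9.
For receipt: r(cons)+9=a, e(vowel)+2=g, c(cons)+9=l, e(vowel)+2=g, i(vowel)+2=k, p(cons)+9=y, t(cons)+9=c.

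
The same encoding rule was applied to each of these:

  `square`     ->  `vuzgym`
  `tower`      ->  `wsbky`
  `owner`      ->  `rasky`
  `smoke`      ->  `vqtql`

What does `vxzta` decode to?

stunt

In square: s→v is +3, q→u is +4, u→z is +5, a→g is +6 — the shift increases by 1 each position. Each letter shifts forward by (position + 3), i.e. 3, 4, 5, … — the shift grows by one for each successive letter.
Undoing it on vxzta: v−3=s, x−4=t, z−5=u, t−6=n, a−7=t.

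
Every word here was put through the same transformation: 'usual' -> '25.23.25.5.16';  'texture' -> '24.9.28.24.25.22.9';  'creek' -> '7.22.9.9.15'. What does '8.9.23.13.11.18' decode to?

Each letter is replaced by its alphabet position (a=1..z=26) + 4.
Undoing it on 8.9.23.13.11.18: 8→(8−4)÷1=4=d, 9→(9−4)÷1=5=e, 23→(23−4)÷1=19=s, 13→(13−4)÷1=9=i, 11→(11−4)÷1=7=g, 18→(18−4)÷1=14=n.

design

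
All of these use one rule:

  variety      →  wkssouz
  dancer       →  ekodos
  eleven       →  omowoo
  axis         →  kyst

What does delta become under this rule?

eomuk

The shift depends on letter class: consonant v→w is +1, but vowel a→k is +10. The rule splits by letter class: vowels +10, consonants +1.
Applying it to delta: d(cons)+1=e, e(vowel)+10=o, l(cons)+1=m, t(cons)+1=u, a(vowel)+10=k.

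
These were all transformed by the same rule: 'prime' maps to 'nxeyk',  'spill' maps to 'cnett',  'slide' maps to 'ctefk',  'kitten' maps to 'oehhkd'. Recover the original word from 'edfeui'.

indigo

This is an affine cipher: with a=0,…,z=25, each position x becomes (5x+16) mod 26.
Reversing it on edfeui: e(4)→21·(4−16)≡8=i; d(3)→21·(3−16)≡13=n; f(5)→21·(5−16)≡3=d; e(4)→21·(4−16)≡8=i; u(20)→21·(20−16)≡6=g; i(8)→21·(8−16)≡14=o (all mod 26).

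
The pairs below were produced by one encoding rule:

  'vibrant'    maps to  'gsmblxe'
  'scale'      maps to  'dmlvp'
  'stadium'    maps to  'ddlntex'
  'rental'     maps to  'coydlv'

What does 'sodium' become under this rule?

dyosfw

Shifts by position in vibrant: pos 0: v→g (+11), pos 1: i→s (+10), pos 2: b→m (+11), pos 3: r→b (+10) — repeating every 2. It's a Vigenère-style cipher with numeric key [11,10]: position i shifts by key[i mod 2].
Applying it to sodium: s+11=d, o+10=y, d+11=o, i+10=s, u+11=f, m+10=w.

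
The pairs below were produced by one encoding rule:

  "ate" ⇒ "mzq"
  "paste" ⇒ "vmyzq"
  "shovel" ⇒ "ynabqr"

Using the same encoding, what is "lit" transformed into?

ruz

The shift depends on letter class: consonant t→z is +6, but vowel a→m is +12. Vowels shift forward by 12 and consonants shift forward by 6.
For lit: l(cons)+6=r, i(vowel)+12=u, t(cons)+6=z.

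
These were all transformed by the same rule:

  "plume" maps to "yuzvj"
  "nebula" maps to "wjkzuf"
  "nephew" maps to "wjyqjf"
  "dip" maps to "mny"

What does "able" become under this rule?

Vowels shift forward by 5 and consonants shift forward by 9.
For able: a(vowel)+5=f, b(cons)+9=k, l(cons)+9=u, e(vowel)+5=j.

fkuj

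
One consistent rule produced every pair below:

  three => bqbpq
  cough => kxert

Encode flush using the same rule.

nuedt

In three: t→b is +8, h→q is +9, r→b is +10, e→p is +11 — the shift increases by 1 each position. Each letter shifts forward by (position + 8), i.e. 8, 9, 10, … — the shift grows by one for each successive letter.
For flush: f+8=n, l+9=u, u+10=e, s+11=d, h+12=t.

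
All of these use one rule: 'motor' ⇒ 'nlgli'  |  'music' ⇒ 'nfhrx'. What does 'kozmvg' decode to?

Each pair mirrors across the alphabet (m↔n, o↔l, t↔g): positions sum to 25. Letters are reflected about the middle of the alphabet (position → 25−position): Atbash.
Reversing it on kozmvg: k↔p, o↔l, z↔a, m↔n, v↔e, g↔t.

planet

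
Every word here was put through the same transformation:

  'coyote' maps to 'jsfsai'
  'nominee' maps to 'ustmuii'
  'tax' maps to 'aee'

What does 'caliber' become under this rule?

jesmiiy

The shift depends on letter class: consonant c→j is +7, but vowel o→s is +4. The rule splits by letter class: vowels +4, consonants +7.
On caliber: c(cons)+7=j, a(vowel)+4=e, l(cons)+7=s, i(vowel)+4=m, b(cons)+7=i, e(vowel)+4=i, r(cons)+7=y.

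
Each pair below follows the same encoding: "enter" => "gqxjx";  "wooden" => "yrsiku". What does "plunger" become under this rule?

roysmlz

Each letter shifts forward by (position + 2), i.e. 2, 3, 4, … — the shift grows by one for each successive letter.
For plunger: p+2=r, l+3=o, u+4=y, n+5=s, g+6=m, e+7=l, r+8=z.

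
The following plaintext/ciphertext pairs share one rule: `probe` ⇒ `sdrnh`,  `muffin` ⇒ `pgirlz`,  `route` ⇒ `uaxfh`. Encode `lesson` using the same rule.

oqverz

The shifts repeat in a cycle of length 2: positions 0,1,… shift by +3, +12, then the pattern repeats.
On lesson: l+3=o, e+12=q, s+3=v, s+12=e, o+3=r, n+12=z.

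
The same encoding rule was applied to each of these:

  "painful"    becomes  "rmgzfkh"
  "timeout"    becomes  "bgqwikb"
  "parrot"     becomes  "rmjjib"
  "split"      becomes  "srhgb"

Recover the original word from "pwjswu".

jersey

p(15)→r(17) and a(0)→m(12) fit y≡9x+12 (mod 26); the inverse of 9 mod 26 is 3. Treating letters as 0–25, the rule is x ↦ 9x + 12 (mod 26).
Decoding pwjswu: p(15)→3·(15−12)≡9=j; w(22)→3·(22−12)≡4=e; j(9)→3·(9−12)≡17=r; s(18)→3·(18−12)≡18=s; w(22)→3·(22−12)≡4=e; u(20)→3·(20−12)≡24=y (all mod 26).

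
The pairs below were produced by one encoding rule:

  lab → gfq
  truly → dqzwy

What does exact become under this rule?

The output letters match the input read backwards, each shifted +5: lab reversed is bal. Two steps: reverse the string, then apply a Caesar shift of +5.
Applying it to exact: reverse → tcaxe; then shift: t+5=y, c+5=h, a+5=f, x+5=c, e+5=j.

yhfcj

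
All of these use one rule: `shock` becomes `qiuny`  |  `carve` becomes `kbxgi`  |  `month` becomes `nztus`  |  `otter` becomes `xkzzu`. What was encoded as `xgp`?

jar

The output letters match the input read backwards, each shifted +6: shock reversed is kcohs. The word is reversed, then every letter is shifted forward by 6.
Reversing it on xgp: shift back: x−6=r, g−6=a, p−6=j → raj; then reverse → jar.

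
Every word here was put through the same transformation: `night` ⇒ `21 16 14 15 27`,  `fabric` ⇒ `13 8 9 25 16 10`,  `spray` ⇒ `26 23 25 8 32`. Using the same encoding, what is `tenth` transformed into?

27 12 21 27 15

Each letter is replaced by its alphabet position (a=1..z=26) + 7.
For tenth: t=20→27, e=5→12, n=14→21, t=20→27, h=8→15.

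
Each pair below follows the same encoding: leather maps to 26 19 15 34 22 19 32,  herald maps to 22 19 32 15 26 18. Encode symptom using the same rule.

l is letter #12 and maps to 26: an offset of 14. The number is (letter's place in the alphabet, a=1) + 14.
Applying it to symptom: s=19→33, y=25→39, m=13→27, p=16→30, t=20→34, o=15→29, m=13→27.

33 39 27 30 34 29 27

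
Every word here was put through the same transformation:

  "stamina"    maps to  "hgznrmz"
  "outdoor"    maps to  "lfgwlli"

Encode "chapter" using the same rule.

xszkgvi

This is the alphabet-reversal cipher (Atbash): a becomes z, b becomes y, etc.
Applying it to chapter: c↔x, h↔s, a↔z, p↔k, t↔g, e↔v, r↔i.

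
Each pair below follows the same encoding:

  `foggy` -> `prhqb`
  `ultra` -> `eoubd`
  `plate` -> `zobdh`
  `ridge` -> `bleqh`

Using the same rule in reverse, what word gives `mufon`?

Shifts by position in foggy: pos 0: f→p (+10), pos 1: o→r (+3), pos 2: g→h (+1), pos 3: g→q (+10), pos 4: y→b (+3) — repeating every 3. It's a Vigenère-style cipher with numeric key [10,3,1]: position i shifts by key[i mod 3].
Decoding mufon: m−10=c, u−3=r, f−1=e, o−10=e, n−3=k.

creek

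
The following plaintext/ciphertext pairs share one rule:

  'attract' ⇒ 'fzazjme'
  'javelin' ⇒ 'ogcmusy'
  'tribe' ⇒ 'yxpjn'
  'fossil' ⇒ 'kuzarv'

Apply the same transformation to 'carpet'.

Each letter shifts forward by (position + 5), i.e. 5, 6, 7, … — the shift grows by one for each successive letter.
On carpet: c+5=h, a+6=g, r+7=y, p+8=x, e+9=n, t+10=d.

hgyxnd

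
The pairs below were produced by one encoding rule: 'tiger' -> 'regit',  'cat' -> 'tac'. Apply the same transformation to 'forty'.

The word is simply reversed.
On forty: reverse → ytrof.

ytrof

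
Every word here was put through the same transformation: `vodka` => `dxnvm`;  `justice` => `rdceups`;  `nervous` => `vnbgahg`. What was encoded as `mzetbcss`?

equipped

In vodka: v→d is +8, o→x is +9, d→n is +10, k→v is +11 — the shift increases by 1 each position. The shift increases by 1 at each position, starting from +8: 8, 9, 10, ….
Reversing it on mzetbcss: m−8=e, z−9=q, e−10=u, t−11=i, b−12=p, c−13=p, s−14=e, s−15=d.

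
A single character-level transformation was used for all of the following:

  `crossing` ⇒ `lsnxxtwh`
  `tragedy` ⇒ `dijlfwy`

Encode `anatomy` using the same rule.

drtyfsf

The output letters match the input read backwards, each shifted +5: crossing reversed is gnissorc. Two steps: reverse the string, then apply a Caesar shift of +5.
On anatomy: reverse → ymotana; then shift: y+5=d, m+5=r, o+5=t, t+5=y, a+5=f, n+5=s, a+5=f.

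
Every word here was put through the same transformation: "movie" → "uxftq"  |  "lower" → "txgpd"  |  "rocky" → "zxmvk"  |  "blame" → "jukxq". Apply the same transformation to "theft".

In movie: m→u is +8, o→x is +9, v→f is +10, i→t is +11 — the shift increases by 1 each position. Letter i (0-indexed) is shifted by i+8, so successive shifts are 8, 9, 10, ….
For theft: t+8=b, h+9=q, e+10=o, f+11=q, t+12=f.

bqoqf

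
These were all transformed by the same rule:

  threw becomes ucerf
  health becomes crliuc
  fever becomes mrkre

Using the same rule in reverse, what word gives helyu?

grant

t(19)→u(20) and h(7)→c(2) fit y≡21x+11 (mod 26); the inverse of 21 mod 26 is 5. This is an affine cipher: with a=0,…,z=25, each position x becomes (21x+11) mod 26.
Undoing it on helyu: h(7)→5·(7−11)≡6=g; e(4)→5·(4−11)≡17=r; l(11)→5·(11−11)≡0=a; y(24)→5·(24−11)≡13=n; u(20)→5·(20−11)≡19=t (all mod 26).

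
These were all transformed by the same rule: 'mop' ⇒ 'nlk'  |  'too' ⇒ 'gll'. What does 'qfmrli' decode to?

Each pair mirrors across the alphabet (m↔n, o↔l, p↔k): positions sum to 25. Each letter is replaced by its mirror in the alphabet: a↔z, b↔y, c↔x, and so on (the Atbash cipher).
Reversing it on qfmrli: q↔j, f↔u, m↔n, r↔i, l↔o, i↔r.

junior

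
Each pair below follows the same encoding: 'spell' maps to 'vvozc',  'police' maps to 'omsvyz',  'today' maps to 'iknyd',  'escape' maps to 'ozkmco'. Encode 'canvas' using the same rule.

ckfxkm

Two steps: reverse the string, then apply a Caesar shift of +10.
On canvas: reverse → savnac; then shift: s+10=c, a+10=k, v+10=f, n+10=x, a+10=k, c+10=m.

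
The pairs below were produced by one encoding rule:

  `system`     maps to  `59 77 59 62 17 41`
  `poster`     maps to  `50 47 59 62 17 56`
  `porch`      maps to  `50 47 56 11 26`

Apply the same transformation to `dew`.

s(#19)→59 and y(#25)→77: differences scale by 3, so n = 3·pos + 2. With a=1..z=26, the number is 3·pos + 2.
Applying it to dew: d=4→14, e=5→17, w=23→71.

14 17 71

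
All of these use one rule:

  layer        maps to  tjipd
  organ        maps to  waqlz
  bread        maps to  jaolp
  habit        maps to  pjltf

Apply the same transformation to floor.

nuyzd

In layer: l→t is +8, a→j is +9, y→i is +10, e→p is +11 — the shift increases by 1 each position. Letter i (0-indexed) is shifted by i+8, so successive shifts are 8, 9, 10, ….
Applying it to floor: f+8=n, l+9=u, o+10=y, o+11=z, r+12=d.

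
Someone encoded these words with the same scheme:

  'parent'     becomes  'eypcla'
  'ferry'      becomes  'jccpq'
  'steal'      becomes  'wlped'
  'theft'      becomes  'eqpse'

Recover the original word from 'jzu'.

The output letters match the input read backwards, each shifted +11: parent reversed is tnerap. Two steps: reverse the string, then apply a Caesar shift of +11.
Decoding jzu: shift back: j−11=y, z−11=o, u−11=j → yoj; then reverse → joy.

joy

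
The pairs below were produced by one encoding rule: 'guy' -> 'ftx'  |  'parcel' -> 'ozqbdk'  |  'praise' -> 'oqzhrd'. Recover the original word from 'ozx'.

Every letter moves 25 places later in the alphabet, wrapping around z→a.
Undoing it on ozx: o−25=p, z−25=a, x−25=y.

pay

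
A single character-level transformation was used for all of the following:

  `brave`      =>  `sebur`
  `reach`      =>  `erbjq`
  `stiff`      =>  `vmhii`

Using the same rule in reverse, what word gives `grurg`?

b(1)→s(18) and r(17)→e(4) fit y≡17x+1 (mod 26); the inverse of 17 mod 26 is 23. Treating letters as 0–25, the rule is x ↦ 17x + 1 (mod 26).
Reversing it on grurg: g(6)→23·(6−1)≡11=l; r(17)→23·(17−1)≡4=e; u(20)→23·(20−1)≡21=v; r(17)→23·(17−1)≡4=e; g(6)→23·(6−1)≡11=l (all mod 26).

level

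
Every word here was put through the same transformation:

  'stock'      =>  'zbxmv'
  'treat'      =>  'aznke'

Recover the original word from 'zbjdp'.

state

In stock: s→z is +7, t→b is +8, o→x is +9, c→m is +10 — the shift increases by 1 each position. The shift increases by 1 at each position, starting from +7: 7, 8, 9, ….
Undoing it on zbjdp: z−7=s, b−8=t, j−9=a, d−10=t, p−11=e.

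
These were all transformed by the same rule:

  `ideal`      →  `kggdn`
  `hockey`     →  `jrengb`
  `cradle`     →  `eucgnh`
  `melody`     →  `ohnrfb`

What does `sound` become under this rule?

It's a Vigenère-style cipher with numeric key [2,3]: position i shifts by key[i mod 2].
For sound: s+2=u, o+3=r, u+2=w, n+3=q, d+2=f.

urwqf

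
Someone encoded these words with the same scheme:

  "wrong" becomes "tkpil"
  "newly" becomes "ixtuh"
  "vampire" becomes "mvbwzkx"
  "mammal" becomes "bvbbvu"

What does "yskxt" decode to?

threw

w(22)→t(19) and r(17)→k(10) fit y≡7x+21 (mod 26); the inverse of 7 mod 26 is 15. Treating letters as 0–25, the rule is x ↦ 7x + 21 (mod 26).
Undoing it on yskxt: y(24)→15·(24−21)≡19=t; s(18)→15·(18−21)≡7=h; k(10)→15·(10−21)≡17=r; x(23)→15·(23−21)≡4=e; t(19)→15·(19−21)≡22=w (all mod 26).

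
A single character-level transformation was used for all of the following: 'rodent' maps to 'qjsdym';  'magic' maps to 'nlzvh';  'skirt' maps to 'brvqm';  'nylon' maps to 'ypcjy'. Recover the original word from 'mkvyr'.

think

Treating letters as 0–25, the rule is x ↦ 11x + 11 (mod 26).
Decoding mkvyr: m(12)→19·(12−11)≡19=t; k(10)→19·(10−11)≡7=h; v(21)→19·(21−11)≡8=i; y(24)→19·(24−11)≡13=n; r(17)→19·(17−11)≡10=k (all mod 26).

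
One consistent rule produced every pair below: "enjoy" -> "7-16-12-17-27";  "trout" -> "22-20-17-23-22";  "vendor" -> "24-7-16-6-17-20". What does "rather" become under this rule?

The number is (letter's place in the alphabet, a=1) + 2.
Applying it to rather: r=18→20, a=1→3, t=20→22, h=8→10, e=5→7, r=18→20.

20-3-22-10-7-20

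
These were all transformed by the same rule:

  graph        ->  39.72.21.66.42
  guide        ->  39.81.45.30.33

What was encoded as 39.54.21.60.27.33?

glance

g(#7)→39 and r(#18)→72: differences scale by 3, so n = 3·pos + 18. Each letter becomes 3×(its alphabet position, a=1..z=26) + 18.
Reversing it on 39.54.21.60.27.33: 39→(39−18)÷3=7=g, 54→(54−18)÷3=12=l, 21→(21−18)÷3=1=a, 60→(60−18)÷3=14=n, 27→(27−18)÷3=3=c, 33→(33−18)÷3=5=e.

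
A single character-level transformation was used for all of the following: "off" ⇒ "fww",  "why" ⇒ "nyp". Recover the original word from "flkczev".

Compare letters: o→f is +17, f→w is +17, f→w is +17 — a constant shift. Each letter is shifted forward by 17 in the alphabet (a Caesar shift of +17).
Reversing it on flkczev: f−17=o, l−17=u, k−17=t, c−17=l, z−17=i, e−17=n, v−17=e.

outline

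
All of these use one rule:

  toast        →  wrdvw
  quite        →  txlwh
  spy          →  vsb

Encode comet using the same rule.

frphw

Compare letters: t→w is +3, o→r is +3, a→d is +3 — a constant shift. This is a Caesar cipher with shift 3.
For comet: c+3=f, o+3=r, m+3=p, e+3=h, t+3=w.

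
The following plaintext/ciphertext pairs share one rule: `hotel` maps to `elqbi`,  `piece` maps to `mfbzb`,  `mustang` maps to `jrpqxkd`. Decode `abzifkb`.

It's a constant shift of +23 (ROT23).
Undoing it on abzifkb: a−23=d, b−23=e, z−23=c, i−23=l, f−23=i, k−23=n, b−23=e.

decline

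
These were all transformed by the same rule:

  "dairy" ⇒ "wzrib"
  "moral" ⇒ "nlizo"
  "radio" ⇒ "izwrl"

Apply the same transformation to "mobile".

Each pair mirrors across the alphabet (d↔w, a↔z, i↔r): positions sum to 25. Each letter is replaced by its mirror in the alphabet: a↔z, b↔y, c↔x, and so on (the Atbash cipher).
On mobile: m↔n, o↔l, b↔y, i↔r, l↔o, e↔v.

nlyrov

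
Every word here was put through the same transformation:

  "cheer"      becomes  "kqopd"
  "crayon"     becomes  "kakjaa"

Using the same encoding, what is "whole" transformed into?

In cheer: c→k is +8, h→q is +9, e→o is +10, e→p is +11 — the shift increases by 1 each position. The shift increases by 1 at each position, starting from +8: 8, 9, 10, ….
For whole: w+8=e, h+9=q, o+10=y, l+11=w, e+12=q.

eqywq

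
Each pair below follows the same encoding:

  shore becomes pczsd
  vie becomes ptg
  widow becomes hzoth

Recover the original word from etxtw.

The output letters match the input read backwards, each shifted +11: shore reversed is erohs. Two steps: reverse the string, then apply a Caesar shift of +11.
Undoing it on etxtw: shift back: e−11=t, t−11=i, x−11=m, t−11=i, w−11=l → timil; then reverse → limit.

limit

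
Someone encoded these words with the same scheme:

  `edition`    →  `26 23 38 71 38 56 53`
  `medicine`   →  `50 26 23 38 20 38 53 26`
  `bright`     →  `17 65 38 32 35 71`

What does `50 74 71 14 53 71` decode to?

e(#5)→26 and d(#4)→23: differences scale by 3, so n = 3·pos + 11. The formula is n = 3×(alphabet index, a=1) + 11.
Decoding 50 74 71 14 53 71: 50→(50−11)÷3=13=m, 74→(74−11)÷3=21=u, 71→(71−11)÷3=20=t, 14→(14−11)÷3=1=a, 53→(53−11)÷3=14=n, 71→(71−11)÷3=20=t.

mutant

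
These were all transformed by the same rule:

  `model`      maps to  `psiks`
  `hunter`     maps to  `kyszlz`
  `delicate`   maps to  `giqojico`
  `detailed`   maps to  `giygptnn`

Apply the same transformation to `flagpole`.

In model: m→p is +3, o→s is +4, d→i is +5, e→k is +6 — the shift increases by 1 each position. Each letter shifts forward by (position + 3), i.e. 3, 4, 5, … — the shift grows by one for each successive letter.
For flagpole: f+3=i, l+4=p, a+5=f, g+6=m, p+7=w, o+8=w, l+9=u, e+10=o.

ipfmwwuo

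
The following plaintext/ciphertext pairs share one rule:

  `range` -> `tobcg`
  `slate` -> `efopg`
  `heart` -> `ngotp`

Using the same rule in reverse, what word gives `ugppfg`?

kettle

r(17)→t(19) and a(0)→o(14) fit y≡11x+14 (mod 26); the inverse of 11 mod 26 is 19. This is an affine cipher: with a=0,…,z=25, each position x becomes (11x+14) mod 26.
Undoing it on ugppfg: u(20)→19·(20−14)≡10=k; g(6)→19·(6−14)≡4=e; p(15)→19·(15−14)≡19=t; p(15)→19·(15−14)≡19=t; f(5)→19·(5−14)≡11=l; g(6)→19·(6−14)≡4=e (all mod 26).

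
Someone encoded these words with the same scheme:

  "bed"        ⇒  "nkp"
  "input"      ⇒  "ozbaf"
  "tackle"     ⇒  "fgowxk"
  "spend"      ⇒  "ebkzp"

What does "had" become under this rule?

tgp

Vowels shift forward by 6 and consonants shift forward by 12.
For had: h(cons)+12=t, a(vowel)+6=g, d(cons)+12=p.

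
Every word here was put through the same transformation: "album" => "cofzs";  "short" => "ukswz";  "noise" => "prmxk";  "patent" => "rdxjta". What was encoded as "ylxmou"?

The shift increases by 1 at each position, starting from +2: 2, 3, 4, ….
Reversing it on ylxmou: y−2=w, l−3=i, x−4=t, m−5=h, o−6=i, u−7=n.

within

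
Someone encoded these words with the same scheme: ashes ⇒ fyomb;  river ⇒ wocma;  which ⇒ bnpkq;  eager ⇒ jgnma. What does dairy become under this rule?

Letter i (0-indexed) is shifted by i+5, so successive shifts are 5, 6, 7, ….
For dairy: d+5=i, a+6=g, i+7=p, r+8=z, y+9=h.

igpzh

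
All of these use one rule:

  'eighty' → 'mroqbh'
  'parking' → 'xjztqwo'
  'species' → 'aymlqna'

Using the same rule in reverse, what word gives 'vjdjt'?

naval

The shifts repeat in a cycle of length 2: positions 0,1,… shift by +8, +9, then the pattern repeats.
Undoing it on vjdjt: v−8=n, j−9=a, d−8=v, j−9=a, t−8=l.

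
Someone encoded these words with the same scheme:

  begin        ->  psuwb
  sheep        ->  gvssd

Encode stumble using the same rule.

Compare letters: b→p is +14, e→s is +14, g→u is +14 — a constant shift. Every letter moves 14 places later in the alphabet, wrapping around z→a.
For stumble: s+14=g, t+14=h, u+14=i, m+14=a, b+14=p, l+14=z, e+14=s.

ghiapzs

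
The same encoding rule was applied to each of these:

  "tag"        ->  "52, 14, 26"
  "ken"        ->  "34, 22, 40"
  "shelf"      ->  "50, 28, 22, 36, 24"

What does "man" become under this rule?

t(#20)→52 and a(#1)→14: differences scale by 2, so n = 2·pos + 12. The formula is n = 2×(alphabet index, a=1) + 12.
Applying it to man: m=13→38, a=1→14, n=14→40.

38, 14, 40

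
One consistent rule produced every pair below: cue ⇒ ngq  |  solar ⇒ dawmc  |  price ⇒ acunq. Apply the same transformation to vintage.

guyemrq

The shift depends on letter class: consonant c→n is +11, but vowel u→g is +12. Two shifts are in play — +12 for a/e/i/o/u, +11 for every other letter.
On vintage: v(cons)+11=g, i(vowel)+12=u, n(cons)+11=y, t(cons)+11=e, a(vowel)+12=m, g(cons)+11=r, e(vowel)+12=q.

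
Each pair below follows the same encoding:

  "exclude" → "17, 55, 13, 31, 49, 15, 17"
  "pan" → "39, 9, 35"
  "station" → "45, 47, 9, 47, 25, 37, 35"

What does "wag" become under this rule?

53, 9, 21

e(#5)→17 and x(#24)→55: differences scale by 2, so n = 2·pos + 7. Each letter becomes 2×(its alphabet position, a=1..z=26) + 7.
For wag: w=23→53, a=1→9, g=7→21.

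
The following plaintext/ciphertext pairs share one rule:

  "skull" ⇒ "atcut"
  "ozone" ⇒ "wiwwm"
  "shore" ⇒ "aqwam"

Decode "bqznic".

threat

Shifts by position in skull: pos 0: s→a (+8), pos 1: k→t (+9), pos 2: u→c (+8), pos 3: l→u (+9) — repeating every 2. A repeating key of period 2 is used — shifts +8, +9 over and over.
Reversing it on bqznic: b−8=t, q−9=h, z−8=r, n−9=e, i−8=a, c−9=t.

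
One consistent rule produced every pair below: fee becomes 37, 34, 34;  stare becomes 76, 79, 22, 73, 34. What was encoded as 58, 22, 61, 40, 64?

With a=1..z=26, the number is 3·pos + 19.
Reversing it on 58, 22, 61, 40, 64: 58→(58−19)÷3=13=m, 22→(22−19)÷3=1=a, 61→(61−19)÷3=14=n, 40→(40−19)÷3=7=g, 64→(64−19)÷3=15=o.

mango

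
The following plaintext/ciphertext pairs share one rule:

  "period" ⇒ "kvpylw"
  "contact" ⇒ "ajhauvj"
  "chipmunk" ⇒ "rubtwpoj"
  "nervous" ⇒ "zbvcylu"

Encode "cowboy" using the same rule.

Read the word backwards and shift each letter +7.
For cowboy: reverse → yobwoc; then shift: y+7=f, o+7=v, b+7=i, w+7=d, o+7=v, c+7=j.

fvidvj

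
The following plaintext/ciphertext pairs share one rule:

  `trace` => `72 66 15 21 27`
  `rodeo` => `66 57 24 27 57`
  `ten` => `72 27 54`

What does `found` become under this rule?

t(#20)→72 and r(#18)→66: differences scale by 3, so n = 3·pos + 12. With a=1..z=26, the number is 3·pos + 12.
Applying it to found: f=6→30, o=15→57, u=21→75, n=14→54, d=4→24.

30 57 75 54 24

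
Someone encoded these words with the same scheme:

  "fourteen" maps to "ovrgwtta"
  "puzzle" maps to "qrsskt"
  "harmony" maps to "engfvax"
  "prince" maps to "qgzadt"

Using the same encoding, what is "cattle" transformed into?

f(5)→o(14) and o(14)→v(21) fit y≡21x+13 (mod 26); the inverse of 21 mod 26 is 5. Treating letters as 0–25, the rule is x ↦ 21x + 13 (mod 26).
For cattle: c(2)→21·2+13≡3=d; a(0)→21·0+13≡13=n; t(19)→21·19+13≡22=w; t(19)→21·19+13≡22=w; l(11)→21·11+13≡10=k; e(4)→21·4+13≡19=t (all mod 26).

dnwwkt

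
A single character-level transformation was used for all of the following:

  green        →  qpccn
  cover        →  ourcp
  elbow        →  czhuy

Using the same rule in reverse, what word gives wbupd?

g(6)→q(16) and r(17)→p(15) fit y≡7x+0 (mod 26); the inverse of 7 mod 26 is 15. Treating letters as 0–25, the rule is x ↦ 7x + 0 (mod 26).
Reversing it on wbupd: w(22)→15·(22−0)≡18=s; b(1)→15·(1−0)≡15=p; u(20)→15·(20−0)≡14=o; p(15)→15·(15−0)≡17=r; d(3)→15·(3−0)≡19=t (all mod 26).

sport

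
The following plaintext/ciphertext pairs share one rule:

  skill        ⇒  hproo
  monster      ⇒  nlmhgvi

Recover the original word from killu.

Each pair mirrors across the alphabet (s↔h, k↔p, i↔r): positions sum to 25. Letters are reflected about the middle of the alphabet (position → 25−position): Atbash.
Decoding killu: k↔p, i↔r, l↔o, l↔o, u↔f.

proof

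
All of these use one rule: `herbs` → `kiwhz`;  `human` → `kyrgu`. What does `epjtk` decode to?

blend

In herbs: h→k is +3, e→i is +4, r→w is +5, b→h is +6 — the shift increases by 1 each position. The shift increases by 1 at each position, starting from +3: 3, 4, 5, ….
Reversing it on epjtk: e−3=b, p−4=l, j−5=e, t−6=n, k−7=d.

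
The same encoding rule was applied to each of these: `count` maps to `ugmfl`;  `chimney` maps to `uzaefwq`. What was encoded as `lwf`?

ten

Compare letters: c→u is +18, o→g is +18, u→m is +18 — a constant shift. Each letter is shifted forward by 18 in the alphabet (a Caesar shift of +18).
Reversing it on lwf: l−18=t, w−18=e, f−18=n.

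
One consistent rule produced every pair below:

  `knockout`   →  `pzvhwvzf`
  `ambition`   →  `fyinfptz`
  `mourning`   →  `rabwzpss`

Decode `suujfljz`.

nineteen

Shifts by position in knockout: pos 0: k→p (+5), pos 1: n→z (+12), pos 2: o→v (+7), pos 3: c→h (+5), pos 4: k→w (+12), pos 5: o→v (+7) — repeating every 3. A repeating key of period 3 is used — shifts +5, +12, +7 over and over.
Undoing it on suujfljz: s−5=n, u−12=i, u−7=n, j−5=e, f−12=t, l−7=e, j−5=e, z−12=n.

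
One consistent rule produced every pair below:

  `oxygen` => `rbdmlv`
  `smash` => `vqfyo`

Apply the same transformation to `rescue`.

uixibm

In oxygen: o→r is +3, x→b is +4, y→d is +5, g→m is +6 — the shift increases by 1 each position. Each letter shifts forward by (position + 3), i.e. 3, 4, 5, … — the shift grows by one for each successive letter.
For rescue: r+3=u, e+4=i, s+5=x, c+6=i, u+7=b, e+8=m.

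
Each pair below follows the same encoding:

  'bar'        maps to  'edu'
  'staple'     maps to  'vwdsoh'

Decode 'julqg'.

Compare letters: b→e is +3, a→d is +3, r→u is +3 — a constant shift. Each letter is shifted forward by 3 in the alphabet (a Caesar shift of +3).
Undoing it on julqg: j−3=g, u−3=r, l−3=i, q−3=n, g−3=d.

grind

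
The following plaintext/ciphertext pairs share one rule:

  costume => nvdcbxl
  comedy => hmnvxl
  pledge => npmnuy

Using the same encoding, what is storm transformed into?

vaxcb

The word is reversed, then every letter is shifted forward by 9.
For storm: reverse → mrots; then shift: m+9=v, r+9=a, o+9=x, t+9=c, s+9=b.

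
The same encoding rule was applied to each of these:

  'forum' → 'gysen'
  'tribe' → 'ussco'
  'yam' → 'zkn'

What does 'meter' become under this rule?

The shift depends on letter class: consonant f→g is +1, but vowel o→y is +10. The rule splits by letter class: vowels +10, consonants +1.
Applying it to meter: m(cons)+1=n, e(vowel)+10=o, t(cons)+1=u, e(vowel)+10=o, r(cons)+1=s.

nouos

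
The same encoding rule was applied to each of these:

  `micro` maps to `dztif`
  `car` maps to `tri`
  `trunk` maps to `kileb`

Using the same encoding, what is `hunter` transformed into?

It's a constant shift of +17 (ROT17).
Applying it to hunter: h+17=y, u+17=l, n+17=e, t+17=k, e+17=v, r+17=i.

ylekvi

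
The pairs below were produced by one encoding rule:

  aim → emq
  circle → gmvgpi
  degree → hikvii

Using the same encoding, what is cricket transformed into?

Compare letters: a→e is +4, i→m is +4, m→q is +4 — a constant shift. Each letter is shifted forward by 4 in the alphabet (a Caesar shift of +4).
For cricket: c+4=g, r+4=v, i+4=m, c+4=g, k+4=o, e+4=i, t+4=x.

gvmgoix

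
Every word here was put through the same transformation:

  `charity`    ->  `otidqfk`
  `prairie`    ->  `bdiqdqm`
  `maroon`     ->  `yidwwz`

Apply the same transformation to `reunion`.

dmczqwz

The shift depends on letter class: consonant c→o is +12, but vowel a→i is +8. Two shifts are in play — +8 for a/e/i/o/u, +12 for every other letter.
For reunion: r(cons)+12=d, e(vowel)+8=m, u(vowel)+8=c, n(cons)+12=z, i(vowel)+8=q, o(vowel)+8=w, n(cons)+12=z.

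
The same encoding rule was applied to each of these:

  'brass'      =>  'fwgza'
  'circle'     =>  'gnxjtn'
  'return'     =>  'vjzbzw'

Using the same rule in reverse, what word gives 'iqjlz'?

In brass: b→f is +4, r→w is +5, a→g is +6, s→z is +7 — the shift increases by 1 each position. Each letter shifts forward by (position + 4), i.e. 4, 5, 6, … — the shift grows by one for each successive letter.
Undoing it on iqjlz: i−4=e, q−5=l, j−6=d, l−7=e, z−8=r.

elder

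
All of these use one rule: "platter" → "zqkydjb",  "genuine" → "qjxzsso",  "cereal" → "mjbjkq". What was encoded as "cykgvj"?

stable

Shifts by position in platter: pos 0: p→z (+10), pos 1: l→q (+5), pos 2: a→k (+10), pos 3: t→y (+5) — repeating every 2. The shifts repeat in a cycle of length 2: positions 0,1,… shift by +10, +5, then the pattern repeats.
Decoding cykgvj: c−10=s, y−5=t, k−10=a, g−5=b, v−10=l, j−5=e.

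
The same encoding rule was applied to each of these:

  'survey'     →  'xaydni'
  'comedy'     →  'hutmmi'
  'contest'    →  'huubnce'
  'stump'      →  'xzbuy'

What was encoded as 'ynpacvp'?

In survey: s→x is +5, u→a is +6, r→y is +7, v→d is +8 — the shift increases by 1 each position. The shift increases by 1 at each position, starting from +5: 5, 6, 7, ….
Undoing it on ynpacvp: y−5=t, n−6=h, p−7=i, a−8=s, c−9=t, v−10=l, p−11=e.

thistle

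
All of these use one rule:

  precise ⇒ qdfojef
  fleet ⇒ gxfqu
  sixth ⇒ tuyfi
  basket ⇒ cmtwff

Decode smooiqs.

Shifts by position in precise: pos 0: p→q (+1), pos 1: r→d (+12), pos 2: e→f (+1), pos 3: c→o (+12) — repeating every 2. A repeating key of period 2 is used — shifts +1, +12 over and over.
Reversing it on smooiqs: s−1=r, m−12=a, o−1=n, o−12=c, i−1=h, q−12=e, s−1=r.

rancher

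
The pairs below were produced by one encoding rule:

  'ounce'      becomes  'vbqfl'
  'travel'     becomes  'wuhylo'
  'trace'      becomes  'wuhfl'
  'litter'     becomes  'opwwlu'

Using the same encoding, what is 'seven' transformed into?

The shift depends on letter class: consonant n→q is +3, but vowel o→v is +7. Vowels shift forward by 7 and consonants shift forward by 3.
On seven: s(cons)+3=v, e(vowel)+7=l, v(cons)+3=y, e(vowel)+7=l, n(cons)+3=q.

vlylq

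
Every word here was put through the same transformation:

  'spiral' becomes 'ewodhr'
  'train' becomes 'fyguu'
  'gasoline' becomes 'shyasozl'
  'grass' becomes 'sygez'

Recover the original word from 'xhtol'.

Shifts by position in spiral: pos 0: s→e (+12), pos 1: p→w (+7), pos 2: i→o (+6), pos 3: r→d (+12), pos 4: a→h (+7), pos 5: l→r (+6) — repeating every 3. A repeating key of period 3 is used — shifts +12, +7, +6 over and over.
Reversing it on xhtol: x−12=l, h−7=a, t−6=n, o−12=c, l−7=e.

lance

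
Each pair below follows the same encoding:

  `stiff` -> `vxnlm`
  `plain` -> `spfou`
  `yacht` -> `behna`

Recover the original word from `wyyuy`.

In stiff: s→v is +3, t→x is +4, i→n is +5, f→l is +6 — the shift increases by 1 each position. Letter i (0-indexed) is shifted by i+3, so successive shifts are 3, 4, 5, ….
Undoing it on wyyuy: w−3=t, y−4=u, y−5=t, u−6=o, y−7=r.

tutor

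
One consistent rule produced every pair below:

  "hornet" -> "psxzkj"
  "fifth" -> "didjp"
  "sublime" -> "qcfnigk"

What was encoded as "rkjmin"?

h(7)→p(15) and o(14)→s(18) fit y≡19x+12 (mod 26); the inverse of 19 mod 26 is 11. This is an affine cipher: with a=0,…,z=25, each position x becomes (19x+12) mod 26.
Undoing it on rkjmin: r(17)→11·(17−12)≡3=d; k(10)→11·(10−12)≡4=e; j(9)→11·(9−12)≡19=t; m(12)→11·(12−12)≡0=a; i(8)→11·(8−12)≡8=i; n(13)→11·(13−12)≡11=l (all mod 26).

detail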